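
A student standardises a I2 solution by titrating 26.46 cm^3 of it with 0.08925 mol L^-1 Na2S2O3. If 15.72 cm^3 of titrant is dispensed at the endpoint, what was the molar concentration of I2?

0.0265 M

n(Na2S2O3) = 0.08925 x 0.01572 = 0.001403 mol.
From the balanced equation, 2 mol Na2S2O3 reacts with 1 mol I2, so n(I2) = 0.001403 x 1/2 = 0.0007015 mol.
[I2] = 0.0007015 / 0.02646 L = 0.0265 M.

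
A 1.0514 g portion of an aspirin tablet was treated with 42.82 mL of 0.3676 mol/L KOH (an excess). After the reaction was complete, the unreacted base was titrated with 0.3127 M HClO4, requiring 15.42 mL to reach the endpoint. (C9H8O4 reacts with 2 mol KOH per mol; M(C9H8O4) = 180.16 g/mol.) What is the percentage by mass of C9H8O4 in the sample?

Total n(KOH) added = 0.3676 x 0.04282 = 0.01574 mol.
n(HClO4) used = 0.3127 x 0.01542 = 0.004822 mol, which equals the excess n(KOH).
So n(KOH) consumed by the sample = 0.01574 - 0.004822 = 0.01092 mol.
n(C9H8O4) = 0.01092 / 2 = 0.005459 mol.
mass C9H8O4 = 0.005459 x 180.16 = 0.9836 g, so %C9H8O4 = 0.9836/1.0514 x 100 = 93.5%.

93.5%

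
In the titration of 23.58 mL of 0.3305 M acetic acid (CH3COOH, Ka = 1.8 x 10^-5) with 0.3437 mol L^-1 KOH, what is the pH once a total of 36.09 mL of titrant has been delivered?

12.89

n(acid) = 0.3305 x 0.02358 = 0.007793 mol; n(KOH) added = 0.3437 x 0.03609 = 0.01240 mol.
Base is in excess by 0.01240 - 0.007793 = 0.004611 mol in a total volume of 0.05967 L.
[OH^-] = 0.004611/0.05967 = 0.07727 M, so pOH = 1.11 and pH = 14.00 - 1.11 = 12.89.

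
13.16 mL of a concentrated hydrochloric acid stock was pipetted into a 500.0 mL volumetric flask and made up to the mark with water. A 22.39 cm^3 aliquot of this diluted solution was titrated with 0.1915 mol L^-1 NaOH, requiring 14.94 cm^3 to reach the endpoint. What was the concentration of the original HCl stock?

4.85 M

n(NaOH) = 0.1915 x 0.01494 = 0.002861 mol.
n(HCl) in the aliquot = 0.002861 mol.
[diluted HCl] = 0.002861 / 0.02239 = 0.1278 M.
Dilution factor = 500.0/13.16 = 37.99, so [stock] = 0.1278 x 37.99 = 4.85 M.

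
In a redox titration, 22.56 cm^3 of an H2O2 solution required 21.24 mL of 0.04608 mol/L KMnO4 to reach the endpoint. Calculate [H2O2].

n(KMnO4) = 0.04608 x 0.02124 = 0.0009787 mol.
From the balanced equation, 2 mol KMnO4 reacts with 5 mol H2O2, so n(H2O2) = 0.0009787 x 5/2 = 0.002447 mol.
[H2O2] = 0.002447 / 0.02256 L = 0.108 M.

0.108 M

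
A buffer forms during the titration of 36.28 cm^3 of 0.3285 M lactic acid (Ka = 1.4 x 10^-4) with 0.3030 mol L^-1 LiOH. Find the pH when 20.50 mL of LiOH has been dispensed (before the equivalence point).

3.89

Initial n(HC3H5O3) = 0.3285 x 0.03628 = 0.01192 mol.
n(LiOH) added = 0.3030 x 0.02050 = 0.006212 mol, converting that many moles of HC3H5O3 to C3H5O3-.
Remaining n(HC3H5O3) = 0.005706 mol; n(C3H5O3-) = 0.006212 mol.
By Henderson-Hasselbalch, pH = pKa + log([A^-]/[HA]) = 3.85 + log(0.006212/0.005706) = 3.85 + (+0.04) = 3.89.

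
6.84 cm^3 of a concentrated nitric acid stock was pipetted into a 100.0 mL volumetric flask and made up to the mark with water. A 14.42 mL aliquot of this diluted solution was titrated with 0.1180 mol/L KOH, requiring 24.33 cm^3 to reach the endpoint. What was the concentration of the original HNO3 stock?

2.91 M

n(KOH) = 0.1180 x 0.02433 = 0.002871 mol.
n(HNO3) in the aliquot = 0.002871 mol.
[diluted HNO3] = 0.002871 / 0.01442 = 0.1991 M.
Dilution factor = 100.0/6.840 = 14.62, so [stock] = 0.1991 x 14.62 = 2.91 M.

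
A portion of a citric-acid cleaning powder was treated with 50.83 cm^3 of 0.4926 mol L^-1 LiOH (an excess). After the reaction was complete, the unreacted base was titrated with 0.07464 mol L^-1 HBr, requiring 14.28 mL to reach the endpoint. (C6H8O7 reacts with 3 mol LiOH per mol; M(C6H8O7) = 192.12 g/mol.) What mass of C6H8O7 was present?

1.54 g

Total n(LiOH) added = 0.4926 x 0.05083 = 0.02504 mol.
n(HBr) used = 0.07464 x 0.01428 = 0.001066 mol, which equals the excess n(LiOH).
So n(LiOH) consumed by the sample = 0.02504 - 0.001066 = 0.02397 mol.
n(C6H8O7) = 0.02397 / 3 = 0.007991 mol.
mass = 0.007991 mol x 192.12 g/mol = 1.54 g.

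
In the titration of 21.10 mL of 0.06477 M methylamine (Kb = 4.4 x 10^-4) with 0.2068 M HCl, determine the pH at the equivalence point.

n(CH3NH2) = 0.06477 x 0.02110 = 0.001367 mol; V(HCl) at equivalence = 0.001367/0.2068 = 0.006609 L.
At equivalence the base is fully converted to CH3NH3+; total volume = 0.02771 L, so [CH3NH3+] = 0.001367/0.02771 = 0.04932 M.
Ka(CH3NH3+) = Kw/Kb = 1.0e-14 / 4.4 x 10^-4 = 2.27e-11.
[H^+] = sqrt(Ka x [CH3NH3+]) = sqrt(2.27e-11 x 0.04932) = 1.06e-6 M.
pH = -log(1.06e-6) = 5.98.

5.98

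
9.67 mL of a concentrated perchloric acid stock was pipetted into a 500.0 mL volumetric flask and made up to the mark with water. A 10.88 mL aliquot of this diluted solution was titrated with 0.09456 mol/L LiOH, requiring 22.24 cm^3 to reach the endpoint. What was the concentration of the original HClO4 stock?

n(LiOH) = 0.09456 x 0.02224 = 0.002103 mol.
n(HClO4) in the aliquot = 0.002103 mol.
[diluted HClO4] = 0.002103 / 0.01088 = 0.1933 M.
Dilution factor = 500.0/9.670 = 51.71, so [stock] = 0.1933 x 51.71 = 9.99 M.

9.99 M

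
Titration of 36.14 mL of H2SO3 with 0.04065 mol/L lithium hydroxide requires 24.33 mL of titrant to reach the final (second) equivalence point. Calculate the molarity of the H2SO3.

n(LiOH) = 0.04065 x 0.02433 = 0.0009890 mol.
At the final (second) equivalence point, 2 mol OH^- react per mol H2SO3, so n(H2SO3) = 0.0009890 / 2 = 0.0004945 mol.
[H2SO3] = 0.0004945 / 0.03614 L = 0.0137 M.

0.0137 M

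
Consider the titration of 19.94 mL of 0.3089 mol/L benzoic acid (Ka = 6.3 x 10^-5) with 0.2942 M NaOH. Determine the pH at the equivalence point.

8.69

n(C6H5COOH) = 0.3089 x 0.01994 = 0.006159 mol; V(NaOH) at equivalence = 0.006159/0.2942 = 0.02094 L.
At equivalence all the acid is converted to C6H5COO-; total volume = 0.01994 + 0.02094 = 0.04088 L, so [C6H5COO-] = 0.006159/0.04088 = 0.1507 M.
Kb = Kw/Ka = 1.0e-14 / 6.3 x 10^-5 = 1.59e-10.
[OH^-] = sqrt(Kb x [C6H5COO-]) = sqrt(1.59e-10 x 0.1507) = 4.89e-6 M.
pOH = 5.31, so pH = 14.00 - 5.31 = 8.69.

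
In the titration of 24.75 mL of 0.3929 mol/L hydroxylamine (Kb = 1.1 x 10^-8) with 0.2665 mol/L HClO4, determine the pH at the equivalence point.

3.42

n(NH2OH) = 0.3929 x 0.02475 = 0.009724 mol; V(HClO4) at equivalence = 0.009724/0.2665 = 0.03649 L.
At equivalence the base is fully converted to NH3OH+; total volume = 0.06124 L, so [NH3OH+] = 0.009724/0.06124 = 0.1588 M.
Ka(NH3OH+) = Kw/Kb = 1.0e-14 / 1.1 x 10^-8 = 9.09e-7.
[H^+] = sqrt(Ka x [NH3OH+]) = sqrt(9.09e-7 x 0.1588) = 0.000380 M.
pH = -log(0.000380) = 3.42.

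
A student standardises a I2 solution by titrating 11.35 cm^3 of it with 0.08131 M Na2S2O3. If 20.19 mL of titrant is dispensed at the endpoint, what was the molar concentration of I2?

n(Na2S2O3) = 0.08131 x 0.02019 = 0.001642 mol.
From the balanced equation, 2 mol Na2S2O3 reacts with 1 mol I2, so n(I2) = 0.001642 x 1/2 = 0.0008208 mol.
[I2] = 0.0008208 / 0.01135 L = 0.0723 M.

0.0723 M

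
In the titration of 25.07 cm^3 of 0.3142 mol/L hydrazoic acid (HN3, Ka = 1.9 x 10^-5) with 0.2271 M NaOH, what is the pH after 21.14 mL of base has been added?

Initial n(HN3) = 0.3142 x 0.02507 = 0.007877 mol.
n(NaOH) added = 0.2271 x 0.02114 = 0.004801 mol, converting that many moles of HN3 to N3-.
Remaining n(HN3) = 0.003076 mol; n(N3-) = 0.004801 mol.
By Henderson-Hasselbalch, pH = pKa + log([A^-]/[HA]) = 4.72 + log(0.004801/0.003076) = 4.72 + (+0.19) = 4.91.

4.91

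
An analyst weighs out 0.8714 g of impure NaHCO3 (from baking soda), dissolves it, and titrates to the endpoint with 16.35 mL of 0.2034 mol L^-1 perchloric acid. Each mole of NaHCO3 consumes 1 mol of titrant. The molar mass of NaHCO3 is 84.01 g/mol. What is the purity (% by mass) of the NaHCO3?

32.1%

n(HClO4) = 0.2034 x 0.01635 = 0.003326 mol.
n(NaHCO3) = 0.003326 / 1 = 0.003326 mol.
mass of NaHCO3 = 0.003326 x 84.01 = 0.2794 g.
% purity = 0.2794 / 0.8714 x 100 = 32.1%.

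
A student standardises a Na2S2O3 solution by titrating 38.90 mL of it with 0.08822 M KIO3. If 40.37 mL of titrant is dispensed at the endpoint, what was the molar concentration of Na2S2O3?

0.549 M

n(KIO3) = 0.08822 x 0.04037 = 0.003561 mol.
From the balanced equation, 1 mol KIO3 reacts with 6 mol Na2S2O3, so n(Na2S2O3) = 0.003561 x 6/1 = 0.02137 mol.
[Na2S2O3] = 0.02137 / 0.03890 L = 0.549 M.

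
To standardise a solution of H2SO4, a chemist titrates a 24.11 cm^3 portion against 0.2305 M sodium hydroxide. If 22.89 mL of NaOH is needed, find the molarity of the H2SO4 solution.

n(NaOH) delivered = 0.2305 x 0.02289 = 0.005276 mol.
The reaction is 1 H2SO4 + 2 NaOH, so n(H2SO4) = 0.005276 x 1/2 = 0.002638 mol.
[H2SO4] = 0.002638 mol / 0.02411 L = 0.109 M.

0.109 M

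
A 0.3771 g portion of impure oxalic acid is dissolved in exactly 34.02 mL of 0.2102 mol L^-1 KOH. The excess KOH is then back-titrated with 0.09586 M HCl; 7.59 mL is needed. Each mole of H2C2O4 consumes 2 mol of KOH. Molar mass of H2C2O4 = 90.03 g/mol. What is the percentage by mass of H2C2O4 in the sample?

76.7%

Total n(KOH) added = 0.2102 x 0.03402 = 0.007151 mol.
n(HCl) used = 0.09586 x 0.007590 = 0.0007276 mol, which equals the excess n(KOH).
So n(KOH) consumed by the sample = 0.007151 - 0.0007276 = 0.006423 mol.
n(H2C2O4) = 0.006423 / 2 = 0.003212 mol.
mass H2C2O4 = 0.003212 x 90.03 = 0.2892 g, so %H2C2O4 = 0.2892/0.3771 x 100 = 76.7%.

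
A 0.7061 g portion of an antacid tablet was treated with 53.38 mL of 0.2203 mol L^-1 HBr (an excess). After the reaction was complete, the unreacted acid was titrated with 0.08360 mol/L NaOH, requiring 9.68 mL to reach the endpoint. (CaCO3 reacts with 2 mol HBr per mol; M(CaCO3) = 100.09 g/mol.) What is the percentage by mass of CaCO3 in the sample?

Total n(HBr) added = 0.2203 x 0.05338 = 0.01176 mol.
n(NaOH) used = 0.08360 x 0.009680 = 0.0008092 mol, which equals the excess n(HBr).
So n(HBr) consumed by the sample = 0.01176 - 0.0008092 = 0.01095 mol.
n(CaCO3) = 0.01095 / 2 = 0.005475 mol.
mass CaCO3 = 0.005475 x 100.09 = 0.5480 g, so %CaCO3 = 0.5480/0.7061 x 100 = 77.6%.

77.6%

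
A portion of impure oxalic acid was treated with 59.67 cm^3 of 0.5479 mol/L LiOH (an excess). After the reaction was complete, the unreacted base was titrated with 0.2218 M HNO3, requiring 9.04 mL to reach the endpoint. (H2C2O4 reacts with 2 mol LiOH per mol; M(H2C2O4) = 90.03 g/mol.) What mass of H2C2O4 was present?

Total n(LiOH) added = 0.5479 x 0.05967 = 0.03269 mol.
n(HNO3) used = 0.2218 x 0.009040 = 0.002005 mol, which equals the excess n(LiOH).
So n(LiOH) consumed by the sample = 0.03269 - 0.002005 = 0.03069 mol.
n(H2C2O4) = 0.03069 / 2 = 0.01534 mol.
mass = 0.01534 mol x 90.03 g/mol = 1.38 g.

1.38 g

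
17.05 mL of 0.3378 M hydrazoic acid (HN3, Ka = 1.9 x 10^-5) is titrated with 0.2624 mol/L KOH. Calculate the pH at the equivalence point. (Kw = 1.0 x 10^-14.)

8.95

n(HN3) = 0.3378 x 0.01705 = 0.005759 mol; V(KOH) at equivalence = 0.005759/0.2624 = 0.02195 L.
At equivalence all the acid is converted to N3-; total volume = 0.01705 + 0.02195 = 0.03900 L, so [N3-] = 0.005759/0.03900 = 0.1477 M.
Kb = Kw/Ka = 1.0e-14 / 1.9 x 10^-5 = 5.26e-10.
[OH^-] = sqrt(Kb x [N3-]) = sqrt(5.26e-10 x 0.1477) = 8.82e-6 M.
pOH = 5.05, so pH = 14.00 - 5.05 = 8.95.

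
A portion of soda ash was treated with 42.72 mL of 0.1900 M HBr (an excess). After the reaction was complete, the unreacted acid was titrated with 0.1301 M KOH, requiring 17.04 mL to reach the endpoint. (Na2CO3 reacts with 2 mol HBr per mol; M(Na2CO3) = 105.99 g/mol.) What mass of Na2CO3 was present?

0.313 g

Total n(HBr) added = 0.1900 x 0.04272 = 0.008117 mol.
n(KOH) used = 0.1301 x 0.01704 = 0.002217 mol, which equals the excess n(HBr).
So n(HBr) consumed by the sample = 0.008117 - 0.002217 = 0.005900 mol.
n(Na2CO3) = 0.005900 / 2 = 0.002950 mol.
mass = 0.002950 mol x 105.99 g/mol = 0.313 g.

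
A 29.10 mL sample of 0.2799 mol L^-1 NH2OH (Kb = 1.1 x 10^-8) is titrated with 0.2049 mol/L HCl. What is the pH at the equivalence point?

n(NH2OH) = 0.2799 x 0.02910 = 0.008145 mol; V(HCl) at equivalence = 0.008145/0.2049 = 0.03975 L.
At equivalence the base is fully converted to NH3OH+; total volume = 0.06885 L, so [NH3OH+] = 0.008145/0.06885 = 0.1183 M.
Ka(NH3OH+) = Kw/Kb = 1.0e-14 / 1.1 x 10^-8 = 9.09e-7.
[H^+] = sqrt(Ka x [NH3OH+]) = sqrt(9.09e-7 x 0.1183) = 0.000328 M.
pH = -log(0.000328) = 3.48.

3.48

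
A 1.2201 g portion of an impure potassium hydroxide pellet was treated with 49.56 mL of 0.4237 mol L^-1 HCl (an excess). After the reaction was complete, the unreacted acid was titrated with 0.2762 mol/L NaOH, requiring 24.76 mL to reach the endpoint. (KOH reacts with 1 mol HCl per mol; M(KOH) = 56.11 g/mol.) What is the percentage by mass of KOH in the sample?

65.1%

Total n(HCl) added = 0.4237 x 0.04956 = 0.02100 mol.
n(NaOH) used = 0.2762 x 0.02476 = 0.006839 mol, which equals the excess n(HCl).
So n(HCl) consumed by the sample = 0.02100 - 0.006839 = 0.01416 mol.
n(KOH) = 0.01416 / 1 = 0.01416 mol.
mass KOH = 0.01416 x 56.11 = 0.7945 g, so %KOH = 0.7945/1.2201 x 100 = 65.1%.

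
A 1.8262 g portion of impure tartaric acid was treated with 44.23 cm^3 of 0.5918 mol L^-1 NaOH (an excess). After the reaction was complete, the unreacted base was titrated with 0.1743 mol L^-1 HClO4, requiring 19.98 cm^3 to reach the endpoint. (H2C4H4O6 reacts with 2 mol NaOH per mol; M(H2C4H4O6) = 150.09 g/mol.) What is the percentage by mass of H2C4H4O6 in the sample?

93.3%

Total n(NaOH) added = 0.5918 x 0.04423 = 0.02618 mol.
n(HClO4) used = 0.1743 x 0.01998 = 0.003483 mol, which equals the excess n(NaOH).
So n(NaOH) consumed by the sample = 0.02618 - 0.003483 = 0.02269 mol.
n(H2C4H4O6) = 0.02269 / 2 = 0.01135 mol.
mass H2C4H4O6 = 0.01135 x 150.09 = 1.703 g, so %H2C4H4O6 = 1.703/1.8262 x 100 = 93.3%.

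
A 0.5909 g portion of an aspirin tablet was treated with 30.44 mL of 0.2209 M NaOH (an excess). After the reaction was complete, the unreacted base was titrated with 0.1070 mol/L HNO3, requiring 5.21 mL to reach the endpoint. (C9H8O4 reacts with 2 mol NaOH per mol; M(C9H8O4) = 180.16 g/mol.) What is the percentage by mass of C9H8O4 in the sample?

Total n(NaOH) added = 0.2209 x 0.03044 = 0.006724 mol.
n(HNO3) used = 0.1070 x 0.005210 = 0.0005575 mol, which equals the excess n(NaOH).
So n(NaOH) consumed by the sample = 0.006724 - 0.0005575 = 0.006167 mol.
n(C9H8O4) = 0.006167 / 2 = 0.003083 mol.
mass C9H8O4 = 0.003083 x 180.16 = 0.5555 g, so %C9H8O4 = 0.5555/0.5909 x 100 = 94.0%.

94.0%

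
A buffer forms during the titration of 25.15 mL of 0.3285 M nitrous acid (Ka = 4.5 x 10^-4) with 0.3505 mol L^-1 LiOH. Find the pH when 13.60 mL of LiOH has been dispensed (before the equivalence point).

Initial n(HNO2) = 0.3285 x 0.02515 = 0.008262 mol.
n(LiOH) added = 0.3505 x 0.01360 = 0.004767 mol, converting that many moles of HNO2 to NO2-.
Remaining n(HNO2) = 0.003495 mol; n(NO2-) = 0.004767 mol.
By Henderson-Hasselbalch, pH = pKa + log([A^-]/[HA]) = 3.35 + log(0.004767/0.003495) = 3.35 + (+0.13) = 3.48.

3.48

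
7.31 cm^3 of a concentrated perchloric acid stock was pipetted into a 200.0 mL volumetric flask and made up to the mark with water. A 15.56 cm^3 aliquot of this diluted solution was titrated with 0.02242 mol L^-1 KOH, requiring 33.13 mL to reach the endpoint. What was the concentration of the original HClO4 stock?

1.31 M

n(KOH) = 0.02242 x 0.03313 = 0.0007428 mol.
n(HClO4) in the aliquot = 0.0007428 mol.
[diluted HClO4] = 0.0007428 / 0.01556 = 0.04774 M.
Dilution factor = 200.0/7.310 = 27.36, so [stock] = 0.04774 x 27.36 = 1.31 M.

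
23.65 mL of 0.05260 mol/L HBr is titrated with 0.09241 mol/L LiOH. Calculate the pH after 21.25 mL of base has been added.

n(acid) = 0.05260 x 0.02365 = 0.001244 mol; n(LiOH) added = 0.09241 x 0.02125 = 0.001964 mol.
Base is in excess by 0.001964 - 0.001244 = 0.0007197 mol in a total volume of 0.04490 L.
[OH^-] = 0.0007197/0.04490 = 0.01603 M, so pOH = 1.80 and pH = 14.00 - 1.80 = 12.20.

12.20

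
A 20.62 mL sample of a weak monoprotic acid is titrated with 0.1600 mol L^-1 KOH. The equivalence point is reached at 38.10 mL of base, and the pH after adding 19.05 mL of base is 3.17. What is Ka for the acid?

6.8 x 10^-4

19.05 mL is half of the equivalence volume, so this is the half-equivalence point where [HA] = [A^-].
At half-equivalence pH = pKa, so pKa = 3.17.
Ka = 10^(-3.17) = 6.8 x 10^-4.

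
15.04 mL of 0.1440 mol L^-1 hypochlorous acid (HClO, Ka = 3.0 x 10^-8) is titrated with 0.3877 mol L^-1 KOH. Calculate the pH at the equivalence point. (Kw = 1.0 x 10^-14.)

10.27

n(HClO) = 0.1440 x 0.01504 = 0.002166 mol; V(KOH) at equivalence = 0.002166/0.3877 = 0.005586 L.
At equivalence all the acid is converted to ClO-; total volume = 0.01504 + 0.005586 = 0.02063 L, so [ClO-] = 0.002166/0.02063 = 0.1050 M.
Kb = Kw/Ka = 1.0e-14 / 3.0 x 10^-8 = 3.33e-7.
[OH^-] = sqrt(Kb x [ClO-]) = sqrt(3.33e-7 x 0.1050) = 0.000187 M.
pOH = 3.73, so pH = 14.00 - 3.73 = 10.27.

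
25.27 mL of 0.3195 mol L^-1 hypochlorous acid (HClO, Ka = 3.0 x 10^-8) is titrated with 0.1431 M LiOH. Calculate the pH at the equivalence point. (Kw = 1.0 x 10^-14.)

n(HClO) = 0.3195 x 0.02527 = 0.008074 mol; V(LiOH) at equivalence = 0.008074/0.1431 = 0.05642 L.
At equivalence all the acid is converted to ClO-; total volume = 0.02527 + 0.05642 = 0.08169 L, so [ClO-] = 0.008074/0.08169 = 0.09883 M.
Kb = Kw/Ka = 1.0e-14 / 3.0 x 10^-8 = 3.33e-7.
[OH^-] = sqrt(Kb x [ClO-]) = sqrt(3.33e-7 x 0.09883) = 0.000182 M.
pOH = 3.74, so pH = 14.00 - 3.74 = 10.26.

10.26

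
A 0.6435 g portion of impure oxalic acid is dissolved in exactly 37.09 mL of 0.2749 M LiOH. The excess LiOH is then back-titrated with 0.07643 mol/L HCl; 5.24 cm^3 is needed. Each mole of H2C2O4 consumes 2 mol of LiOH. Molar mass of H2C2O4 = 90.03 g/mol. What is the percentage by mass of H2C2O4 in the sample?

68.5%

Total n(LiOH) added = 0.2749 x 0.03709 = 0.01020 mol.
n(HCl) used = 0.07643 x 0.005240 = 0.0004005 mol, which equals the excess n(LiOH).
So n(LiOH) consumed by the sample = 0.01020 - 0.0004005 = 0.009796 mol.
n(H2C2O4) = 0.009796 / 2 = 0.004898 mol.
mass H2C2O4 = 0.004898 x 90.03 = 0.4409 g, so %H2C2O4 = 0.4409/0.6435 x 100 = 68.5%.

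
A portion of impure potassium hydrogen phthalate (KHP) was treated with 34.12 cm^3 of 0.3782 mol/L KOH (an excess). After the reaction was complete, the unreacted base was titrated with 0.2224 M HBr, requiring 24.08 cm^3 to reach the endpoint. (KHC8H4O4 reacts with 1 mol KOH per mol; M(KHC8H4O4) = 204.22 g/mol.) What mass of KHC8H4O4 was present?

Total n(KOH) added = 0.3782 x 0.03412 = 0.01290 mol.
n(HBr) used = 0.2224 x 0.02408 = 0.005355 mol, which equals the excess n(KOH).
So n(KOH) consumed by the sample = 0.01290 - 0.005355 = 0.007549 mol.
n(KHC8H4O4) = 0.007549 / 1 = 0.007549 mol.
mass = 0.007549 mol x 204.22 g/mol = 1.54 g.

1.54 g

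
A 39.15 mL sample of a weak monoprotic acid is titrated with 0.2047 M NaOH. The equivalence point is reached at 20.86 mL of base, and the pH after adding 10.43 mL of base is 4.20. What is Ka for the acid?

6.3 x 10^-5

10.43 mL is half of the equivalence volume, so this is the half-equivalence point where [HA] = [A^-].
At half-equivalence pH = pKa, so pKa = 4.20.
Ka = 10^(-4.20) = 6.3 x 10^-5.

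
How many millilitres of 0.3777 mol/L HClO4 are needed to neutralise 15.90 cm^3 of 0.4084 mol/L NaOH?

17.2 mL

n(NaOH) = 0.4084 mol/L x 0.01590 L = 0.006494 mol.
At equivalence n(HClO4) = n(NaOH) = 0.006494 mol.
V(HClO4) = 0.006494 / 0.3777 = 0.01719 L = 17.2 mL.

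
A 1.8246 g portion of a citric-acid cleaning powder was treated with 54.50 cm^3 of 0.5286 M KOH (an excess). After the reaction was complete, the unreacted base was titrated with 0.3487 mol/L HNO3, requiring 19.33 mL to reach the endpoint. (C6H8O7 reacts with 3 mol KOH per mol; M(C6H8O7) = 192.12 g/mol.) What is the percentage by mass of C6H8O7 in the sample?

Total n(KOH) added = 0.5286 x 0.05450 = 0.02881 mol.
n(HNO3) used = 0.3487 x 0.01933 = 0.006740 mol, which equals the excess n(KOH).
So n(KOH) consumed by the sample = 0.02881 - 0.006740 = 0.02207 mol.
n(C6H8O7) = 0.02207 / 3 = 0.007356 mol.
mass C6H8O7 = 0.007356 x 192.12 = 1.413 g, so %C6H8O7 = 1.413/1.8246 x 100 = 77.5%.

77.5%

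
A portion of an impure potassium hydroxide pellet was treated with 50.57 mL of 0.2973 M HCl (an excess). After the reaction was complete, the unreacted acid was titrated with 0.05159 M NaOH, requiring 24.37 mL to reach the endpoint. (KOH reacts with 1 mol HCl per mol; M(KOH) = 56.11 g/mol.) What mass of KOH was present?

0.773 g

Total n(HCl) added = 0.2973 x 0.05057 = 0.01503 mol.
n(NaOH) used = 0.05159 x 0.02437 = 0.001257 mol, which equals the excess n(HCl).
So n(HCl) consumed by the sample = 0.01503 - 0.001257 = 0.01378 mol.
n(KOH) = 0.01378 / 1 = 0.01378 mol.
mass = 0.01378 mol x 56.11 g/mol = 0.773 g.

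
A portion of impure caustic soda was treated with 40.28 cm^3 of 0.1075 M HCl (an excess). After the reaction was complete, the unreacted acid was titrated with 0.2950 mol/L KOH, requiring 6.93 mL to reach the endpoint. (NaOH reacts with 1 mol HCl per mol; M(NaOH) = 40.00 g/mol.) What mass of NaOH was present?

Total n(HCl) added = 0.1075 x 0.04028 = 0.004330 mol.
n(KOH) used = 0.2950 x 0.006930 = 0.002044 mol, which equals the excess n(HCl).
So n(HCl) consumed by the sample = 0.004330 - 0.002044 = 0.002286 mol.
n(NaOH) = 0.002286 / 1 = 0.002286 mol.
mass = 0.002286 mol x 40.00 g/mol = 0.0914 g.

0.0914 g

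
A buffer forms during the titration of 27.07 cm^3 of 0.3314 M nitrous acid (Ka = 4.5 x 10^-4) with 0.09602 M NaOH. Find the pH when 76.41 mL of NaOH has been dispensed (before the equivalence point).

4.00

Initial n(HNO2) = 0.3314 x 0.02707 = 0.008971 mol.
n(NaOH) added = 0.09602 x 0.07641 = 0.007337 mol, converting that many moles of HNO2 to NO2-.
Remaining n(HNO2) = 0.001634 mol; n(NO2-) = 0.007337 mol.
By Henderson-Hasselbalch, pH = pKa + log([A^-]/[HA]) = 3.35 + log(0.007337/0.001634) = 3.35 + (+0.65) = 4.00.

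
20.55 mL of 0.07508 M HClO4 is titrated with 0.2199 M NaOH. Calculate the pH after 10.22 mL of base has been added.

n(acid) = 0.07508 x 0.02055 = 0.001543 mol; n(NaOH) added = 0.2199 x 0.01022 = 0.002247 mol.
Base is in excess by 0.002247 - 0.001543 = 0.0007045 mol in a total volume of 0.03077 L.
[OH^-] = 0.0007045/0.03077 = 0.02290 M, so pOH = 1.64 and pH = 14.00 - 1.64 = 12.36.

12.36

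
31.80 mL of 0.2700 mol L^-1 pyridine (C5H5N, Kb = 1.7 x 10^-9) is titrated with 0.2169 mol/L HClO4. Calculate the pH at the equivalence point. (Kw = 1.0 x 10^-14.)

3.08

n(C5H5N) = 0.2700 x 0.03180 = 0.008586 mol; V(HClO4) at equivalence = 0.008586/0.2169 = 0.03959 L.
At equivalence the base is fully converted to C5H5NH+; total volume = 0.07139 L, so [C5H5NH+] = 0.008586/0.07139 = 0.1203 M.
Ka(C5H5NH+) = Kw/Kb = 1.0e-14 / 1.7 x 10^-9 = 5.88e-6.
[H^+] = sqrt(Ka x [C5H5NH+]) = sqrt(5.88e-6 x 0.1203) = 0.000841 M.
pH = -log(0.000841) = 3.08.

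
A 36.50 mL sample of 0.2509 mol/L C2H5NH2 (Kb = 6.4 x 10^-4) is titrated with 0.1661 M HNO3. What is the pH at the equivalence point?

5.90

n(C2H5NH2) = 0.2509 x 0.03650 = 0.009158 mol; V(HNO3) at equivalence = 0.009158/0.1661 = 0.05513 L.
At equivalence the base is fully converted to C2H5NH3+; total volume = 0.09163 L, so [C2H5NH3+] = 0.009158/0.09163 = 0.09994 M.
Ka(C2H5NH3+) = Kw/Kb = 1.0e-14 / 6.4 x 10^-4 = 1.56e-11.
[H^+] = sqrt(Ka x [C2H5NH3+]) = sqrt(1.56e-11 x 0.09994) = 1.25e-6 M.
pH = -log(1.25e-6) = 5.90.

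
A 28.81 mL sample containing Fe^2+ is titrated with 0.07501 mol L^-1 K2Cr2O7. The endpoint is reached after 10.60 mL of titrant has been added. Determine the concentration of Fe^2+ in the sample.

0.166 M

n(K2Cr2O7) = 0.07501 x 0.01060 = 0.0007951 mol.
From the balanced equation, 1 mol K2Cr2O7 reacts with 6 mol Fe^2+, so n(Fe^2+) = 0.0007951 x 6/1 = 0.004771 mol.
[Fe^2+] = 0.004771 / 0.02881 L = 0.166 M.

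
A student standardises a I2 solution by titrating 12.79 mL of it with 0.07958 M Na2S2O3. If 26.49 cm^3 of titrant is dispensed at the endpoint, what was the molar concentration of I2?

n(Na2S2O3) = 0.07958 x 0.02649 = 0.002108 mol.
From the balanced equation, 2 mol Na2S2O3 reacts with 1 mol I2, so n(I2) = 0.002108 x 1/2 = 0.001054 mol.
[I2] = 0.001054 / 0.01279 L = 0.0824 M.

0.0824 M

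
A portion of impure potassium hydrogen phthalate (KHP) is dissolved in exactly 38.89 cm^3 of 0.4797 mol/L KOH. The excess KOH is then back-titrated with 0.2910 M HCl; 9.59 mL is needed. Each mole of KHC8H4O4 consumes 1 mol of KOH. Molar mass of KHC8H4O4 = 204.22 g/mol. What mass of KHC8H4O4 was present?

3.24 g

Total n(KOH) added = 0.4797 x 0.03889 = 0.01866 mol.
n(HCl) used = 0.2910 x 0.009590 = 0.002791 mol, which equals the excess n(KOH).
So n(KOH) consumed by the sample = 0.01866 - 0.002791 = 0.01586 mol.
n(KHC8H4O4) = 0.01586 / 1 = 0.01586 mol.
mass = 0.01586 mol x 204.22 g/mol = 3.24 g.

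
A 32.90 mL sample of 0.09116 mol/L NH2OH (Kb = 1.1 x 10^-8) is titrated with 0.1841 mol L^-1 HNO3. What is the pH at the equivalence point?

3.63

n(NH2OH) = 0.09116 x 0.03290 = 0.002999 mol; V(HNO3) at equivalence = 0.002999/0.1841 = 0.01629 L.
At equivalence the base is fully converted to NH3OH+; total volume = 0.04919 L, so [NH3OH+] = 0.002999/0.04919 = 0.06097 M.
Ka(NH3OH+) = Kw/Kb = 1.0e-14 / 1.1 x 10^-8 = 9.09e-7.
[H^+] = sqrt(Ka x [NH3OH+]) = sqrt(9.09e-7 x 0.06097) = 0.000235 M.
pH = -log(0.000235) = 3.63.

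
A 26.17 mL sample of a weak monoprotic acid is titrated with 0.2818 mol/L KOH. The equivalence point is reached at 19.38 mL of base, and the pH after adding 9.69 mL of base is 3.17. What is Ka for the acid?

6.8 x 10^-4

9.69 mL is half of the equivalence volume, so this is the half-equivalence point where [HA] = [A^-].
At half-equivalence pH = pKa, so pKa = 3.17.
Ka = 10^(-3.17) = 6.8 x 10^-4.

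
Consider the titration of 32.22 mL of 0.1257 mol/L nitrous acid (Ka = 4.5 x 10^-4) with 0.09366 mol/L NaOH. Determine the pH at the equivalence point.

8.04

n(HNO2) = 0.1257 x 0.03222 = 0.004050 mol; V(NaOH) at equivalence = 0.004050/0.09366 = 0.04324 L.
At equivalence all the acid is converted to NO2-; total volume = 0.03222 + 0.04324 = 0.07546 L, so [NO2-] = 0.004050/0.07546 = 0.05367 M.
Kb = Kw/Ka = 1.0e-14 / 4.5 x 10^-4 = 2.22e-11.
[OH^-] = sqrt(Kb x [NO2-]) = sqrt(2.22e-11 x 0.05367) = 1.09e-6 M.
pOH = 5.96, so pH = 14.00 - 5.96 = 8.04.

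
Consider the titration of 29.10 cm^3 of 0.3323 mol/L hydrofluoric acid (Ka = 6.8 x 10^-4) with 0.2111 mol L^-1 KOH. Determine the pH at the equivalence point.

n(HF) = 0.3323 x 0.02910 = 0.009670 mol; V(KOH) at equivalence = 0.009670/0.2111 = 0.04581 L.
At equivalence all the acid is converted to F-; total volume = 0.02910 + 0.04581 = 0.07491 L, so [F-] = 0.009670/0.07491 = 0.1291 M.
Kb = Kw/Ka = 1.0e-14 / 6.8 x 10^-4 = 1.47e-11.
[OH^-] = sqrt(Kb x [F-]) = sqrt(1.47e-11 x 0.1291) = 1.38e-6 M.
pOH = 5.86, so pH = 14.00 - 5.86 = 8.14.

8.14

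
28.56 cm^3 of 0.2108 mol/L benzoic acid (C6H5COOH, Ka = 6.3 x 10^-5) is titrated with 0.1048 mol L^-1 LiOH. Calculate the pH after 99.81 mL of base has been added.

n(acid) = 0.2108 x 0.02856 = 0.006020 mol; n(LiOH) added = 0.1048 x 0.09981 = 0.01046 mol.
Base is in excess by 0.01046 - 0.006020 = 0.004440 mol in a total volume of 0.1284 L.
[OH^-] = 0.004440/0.1284 = 0.03458 M, so pOH = 1.46 and pH = 14.00 - 1.46 = 12.54.

12.54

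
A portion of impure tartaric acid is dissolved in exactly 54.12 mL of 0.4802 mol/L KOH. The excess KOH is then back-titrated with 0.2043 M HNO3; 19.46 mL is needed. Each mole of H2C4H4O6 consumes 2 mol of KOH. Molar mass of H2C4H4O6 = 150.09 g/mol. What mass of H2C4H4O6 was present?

1.65 g

Total n(KOH) added = 0.4802 x 0.05412 = 0.02599 mol.
n(HNO3) used = 0.2043 x 0.01946 = 0.003976 mol, which equals the excess n(KOH).
So n(KOH) consumed by the sample = 0.02599 - 0.003976 = 0.02201 mol.
n(H2C4H4O6) = 0.02201 / 2 = 0.01101 mol.
mass = 0.01101 mol x 150.09 g/mol = 1.65 g.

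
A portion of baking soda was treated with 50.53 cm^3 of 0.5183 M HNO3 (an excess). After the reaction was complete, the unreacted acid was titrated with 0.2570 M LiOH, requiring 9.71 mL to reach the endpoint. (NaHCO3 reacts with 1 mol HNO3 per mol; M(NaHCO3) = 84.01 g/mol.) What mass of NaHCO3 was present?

1.99 g

Total n(HNO3) added = 0.5183 x 0.05053 = 0.02619 mol.
n(LiOH) used = 0.2570 x 0.009710 = 0.002495 mol, which equals the excess n(HNO3).
So n(HNO3) consumed by the sample = 0.02619 - 0.002495 = 0.02369 mol.
n(NaHCO3) = 0.02369 / 1 = 0.02369 mol.
mass = 0.02369 mol x 84.01 g/mol = 1.99 g.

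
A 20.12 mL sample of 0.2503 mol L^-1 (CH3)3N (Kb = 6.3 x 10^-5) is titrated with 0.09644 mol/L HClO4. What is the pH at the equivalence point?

5.48

n((CH3)3N) = 0.2503 x 0.02012 = 0.005036 mol; V(HClO4) at equivalence = 0.005036/0.09644 = 0.05222 L.
At equivalence the base is fully converted to (CH3)3NH+; total volume = 0.07234 L, so [(CH3)3NH+] = 0.005036/0.07234 = 0.06962 M.
Ka((CH3)3NH+) = Kw/Kb = 1.0e-14 / 6.3 x 10^-5 = 1.59e-10.
[H^+] = sqrt(Ka x [(CH3)3NH+]) = sqrt(1.59e-10 x 0.06962) = 3.32e-6 M.
pH = -log(3.32e-6) = 5.48.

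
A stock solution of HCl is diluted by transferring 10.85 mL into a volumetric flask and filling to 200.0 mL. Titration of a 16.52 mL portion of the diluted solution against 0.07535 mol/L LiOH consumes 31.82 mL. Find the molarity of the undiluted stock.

n(LiOH) = 0.07535 x 0.03182 = 0.002398 mol.
n(HCl) in the aliquot = 0.002398 mol.
[diluted HCl] = 0.002398 / 0.01652 = 0.1451 M.
Dilution factor = 200.0/10.85 = 18.43, so [stock] = 0.1451 x 18.43 = 2.68 M.

2.68 M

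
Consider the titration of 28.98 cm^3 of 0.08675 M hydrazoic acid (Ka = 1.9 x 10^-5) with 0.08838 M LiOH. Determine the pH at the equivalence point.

n(HN3) = 0.08675 x 0.02898 = 0.002514 mol; V(LiOH) at equivalence = 0.002514/0.08838 = 0.02845 L.
At equivalence all the acid is converted to N3-; total volume = 0.02898 + 0.02845 = 0.05743 L, so [N3-] = 0.002514/0.05743 = 0.04378 M.
Kb = Kw/Ka = 1.0e-14 / 1.9 x 10^-5 = 5.26e-10.
[OH^-] = sqrt(Kb x [N3-]) = sqrt(5.26e-10 x 0.04378) = 4.80e-6 M.
pOH = 5.32, so pH = 14.00 - 5.32 = 8.68.

8.68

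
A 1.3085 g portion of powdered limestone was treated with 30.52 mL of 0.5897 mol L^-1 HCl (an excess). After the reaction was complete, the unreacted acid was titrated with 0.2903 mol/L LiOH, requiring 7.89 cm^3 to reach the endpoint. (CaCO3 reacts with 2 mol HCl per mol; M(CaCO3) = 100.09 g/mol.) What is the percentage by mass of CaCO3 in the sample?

Total n(HCl) added = 0.5897 x 0.03052 = 0.01800 mol.
n(LiOH) used = 0.2903 x 0.007890 = 0.002290 mol, which equals the excess n(HCl).
So n(HCl) consumed by the sample = 0.01800 - 0.002290 = 0.01571 mol.
n(CaCO3) = 0.01571 / 2 = 0.007854 mol.
mass CaCO3 = 0.007854 x 100.09 = 0.7861 g, so %CaCO3 = 0.7861/1.3085 x 100 = 60.1%.

60.1%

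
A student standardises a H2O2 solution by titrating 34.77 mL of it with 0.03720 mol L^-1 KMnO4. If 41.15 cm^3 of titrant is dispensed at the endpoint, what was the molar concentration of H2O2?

n(KMnO4) = 0.03720 x 0.04115 = 0.001531 mol.
From the balanced equation, 2 mol KMnO4 reacts with 5 mol H2O2, so n(H2O2) = 0.001531 x 5/2 = 0.003827 mol.
[H2O2] = 0.003827 / 0.03477 L = 0.110 M.

0.110 M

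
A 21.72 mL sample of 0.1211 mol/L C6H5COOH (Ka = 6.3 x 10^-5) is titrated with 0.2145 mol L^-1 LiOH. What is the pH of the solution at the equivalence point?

n(C6H5COOH) = 0.1211 x 0.02172 = 0.002630 mol; V(LiOH) at equivalence = 0.002630/0.2145 = 0.01226 L.
At equivalence all the acid is converted to C6H5COO-; total volume = 0.02172 + 0.01226 = 0.03398 L, so [C6H5COO-] = 0.002630/0.03398 = 0.07740 M.
Kb = Kw/Ka = 1.0e-14 / 6.3 x 10^-5 = 1.59e-10.
[OH^-] = sqrt(Kb x [C6H5COO-]) = sqrt(1.59e-10 x 0.07740) = 3.51e-6 M.
pOH = 5.46, so pH = 14.00 - 5.46 = 8.54.

8.54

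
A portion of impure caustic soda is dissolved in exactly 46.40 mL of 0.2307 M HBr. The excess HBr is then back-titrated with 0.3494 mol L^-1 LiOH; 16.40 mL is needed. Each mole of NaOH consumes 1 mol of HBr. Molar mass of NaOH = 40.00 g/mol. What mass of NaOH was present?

0.199 g

Total n(HBr) added = 0.2307 x 0.04640 = 0.01070 mol.
n(LiOH) used = 0.3494 x 0.01640 = 0.005730 mol, which equals the excess n(HBr).
So n(HBr) consumed by the sample = 0.01070 - 0.005730 = 0.004974 mol.
n(NaOH) = 0.004974 / 1 = 0.004974 mol.
mass = 0.004974 mol x 40.00 g/mol = 0.199 g.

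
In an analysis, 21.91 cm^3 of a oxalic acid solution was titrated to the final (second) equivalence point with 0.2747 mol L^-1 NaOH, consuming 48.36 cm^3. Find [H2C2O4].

n(NaOH) = 0.2747 x 0.04836 = 0.01328 mol.
At the final (second) equivalence point, 2 mol OH^- react per mol H2C2O4, so n(H2C2O4) = 0.01328 / 2 = 0.006642 mol.
[H2C2O4] = 0.006642 / 0.02191 L = 0.303 M.

0.303 M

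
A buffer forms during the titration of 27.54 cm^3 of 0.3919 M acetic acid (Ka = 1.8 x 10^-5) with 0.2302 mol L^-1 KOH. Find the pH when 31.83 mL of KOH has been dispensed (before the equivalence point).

Initial n(CH3COOH) = 0.3919 x 0.02754 = 0.01079 mol.
n(KOH) added = 0.2302 x 0.03183 = 0.007327 mol, converting that many moles of CH3COOH to CH3COO-.
Remaining n(CH3COOH) = 0.003466 mol; n(CH3COO-) = 0.007327 mol.
By Henderson-Hasselbalch, pH = pKa + log([A^-]/[HA]) = 4.74 + log(0.007327/0.003466) = 4.74 + (+0.33) = 5.07.

5.07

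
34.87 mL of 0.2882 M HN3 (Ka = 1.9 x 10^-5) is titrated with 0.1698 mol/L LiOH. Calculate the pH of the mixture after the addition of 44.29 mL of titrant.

5.19

Initial n(HN3) = 0.2882 x 0.03487 = 0.01005 mol.
n(LiOH) added = 0.1698 x 0.04429 = 0.007520 mol, converting that many moles of HN3 to N3-.
Remaining n(HN3) = 0.002529 mol; n(N3-) = 0.007520 mol.
By Henderson-Hasselbalch, pH = pKa + log([A^-]/[HA]) = 4.72 + log(0.007520/0.002529) = 4.72 + (+0.47) = 5.19.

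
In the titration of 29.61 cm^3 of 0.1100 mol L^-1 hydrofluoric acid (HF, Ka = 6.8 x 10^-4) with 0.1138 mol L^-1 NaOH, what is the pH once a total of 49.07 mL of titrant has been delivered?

12.47

n(acid) = 0.1100 x 0.02961 = 0.003257 mol; n(NaOH) added = 0.1138 x 0.04907 = 0.005584 mol.
Base is in excess by 0.005584 - 0.003257 = 0.002327 mol in a total volume of 0.07868 L.
[OH^-] = 0.002327/0.07868 = 0.02958 M, so pOH = 1.53 and pH = 14.00 - 1.53 = 12.47.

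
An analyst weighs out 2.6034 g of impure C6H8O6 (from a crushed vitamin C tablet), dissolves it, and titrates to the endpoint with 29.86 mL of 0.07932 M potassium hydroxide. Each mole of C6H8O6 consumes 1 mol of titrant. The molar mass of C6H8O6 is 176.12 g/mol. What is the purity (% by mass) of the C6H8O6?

16.0%

n(KOH) = 0.07932 x 0.02986 = 0.002368 mol.
n(C6H8O6) = 0.002368 / 1 = 0.002368 mol.
mass of C6H8O6 = 0.002368 x 176.12 = 0.4171 g.
% purity = 0.4171 / 2.6034 x 100 = 16.0%.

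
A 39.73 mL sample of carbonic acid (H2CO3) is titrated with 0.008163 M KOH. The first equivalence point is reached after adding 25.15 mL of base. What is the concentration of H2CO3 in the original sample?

n(KOH) = 0.008163 x 0.02515 = 0.0002053 mol.
At the first equivalence point, 1 mol OH^- react per mol H2CO3, so n(H2CO3) = 0.0002053 / 1 = 0.0002053 mol.
[H2CO3] = 0.0002053 / 0.03973 L = 0.00517 M.

0.00517 M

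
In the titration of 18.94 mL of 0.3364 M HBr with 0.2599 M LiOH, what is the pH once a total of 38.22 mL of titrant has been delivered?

12.79

n(acid) = 0.3364 x 0.01894 = 0.006371 mol; n(LiOH) added = 0.2599 x 0.03822 = 0.009933 mol.
Base is in excess by 0.009933 - 0.006371 = 0.003562 mol in a total volume of 0.05716 L.
[OH^-] = 0.003562/0.05716 = 0.06232 M, so pOH = 1.21 and pH = 14.00 - 1.21 = 12.79.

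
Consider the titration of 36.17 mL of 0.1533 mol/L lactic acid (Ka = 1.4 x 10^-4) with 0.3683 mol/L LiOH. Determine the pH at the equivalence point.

8.44

n(HC3H5O3) = 0.1533 x 0.03617 = 0.005545 mol; V(LiOH) at equivalence = 0.005545/0.3683 = 0.01506 L.
At equivalence all the acid is converted to C3H5O3-; total volume = 0.03617 + 0.01506 = 0.05123 L, so [C3H5O3-] = 0.005545/0.05123 = 0.1082 M.
Kb = Kw/Ka = 1.0e-14 / 1.4 x 10^-4 = 7.14e-11.
[OH^-] = sqrt(Kb x [C3H5O3-]) = sqrt(7.14e-11 x 0.1082) = 2.78e-6 M.
pOH = 5.56, so pH = 14.00 - 5.56 = 8.44.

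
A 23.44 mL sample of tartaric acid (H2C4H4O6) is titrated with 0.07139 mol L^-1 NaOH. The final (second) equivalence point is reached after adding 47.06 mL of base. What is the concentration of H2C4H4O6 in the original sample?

0.0717 M

n(NaOH) = 0.07139 x 0.04706 = 0.003360 mol.
At the final (second) equivalence point, 2 mol OH^- react per mol H2C4H4O6, so n(H2C4H4O6) = 0.003360 / 2 = 0.001680 mol.
[H2C4H4O6] = 0.001680 / 0.02344 L = 0.0717 M.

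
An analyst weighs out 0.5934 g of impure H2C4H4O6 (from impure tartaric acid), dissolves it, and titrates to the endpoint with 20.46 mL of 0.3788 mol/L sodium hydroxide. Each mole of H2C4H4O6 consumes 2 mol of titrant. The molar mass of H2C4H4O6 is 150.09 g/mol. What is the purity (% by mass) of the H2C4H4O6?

98.0%

n(NaOH) = 0.3788 x 0.02046 = 0.007750 mol.
n(H2C4H4O6) = 0.007750 / 2 = 0.003875 mol.
mass of H2C4H4O6 = 0.003875 x 150.09 = 0.5816 g.
% purity = 0.5816 / 0.5934 x 100 = 98.0%.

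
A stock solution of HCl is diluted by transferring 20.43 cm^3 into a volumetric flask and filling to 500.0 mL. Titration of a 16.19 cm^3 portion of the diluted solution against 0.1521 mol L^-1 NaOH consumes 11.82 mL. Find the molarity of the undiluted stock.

n(NaOH) = 0.1521 x 0.01182 = 0.001798 mol.
n(HCl) in the aliquot = 0.001798 mol.
[diluted HCl] = 0.001798 / 0.01619 = 0.1110 M.
Dilution factor = 500.0/20.43 = 24.47, so [stock] = 0.1110 x 24.47 = 2.72 M.

2.72 M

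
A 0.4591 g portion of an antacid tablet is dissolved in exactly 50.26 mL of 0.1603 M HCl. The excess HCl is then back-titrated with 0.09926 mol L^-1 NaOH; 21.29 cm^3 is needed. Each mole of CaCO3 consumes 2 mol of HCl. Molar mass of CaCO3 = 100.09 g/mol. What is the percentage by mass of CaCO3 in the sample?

Total n(HCl) added = 0.1603 x 0.05026 = 0.008057 mol.
n(NaOH) used = 0.09926 x 0.02129 = 0.002113 mol, which equals the excess n(HCl).
So n(HCl) consumed by the sample = 0.008057 - 0.002113 = 0.005943 mol.
n(CaCO3) = 0.005943 / 2 = 0.002972 mol.
mass CaCO3 = 0.002972 x 100.09 = 0.2974 g, so %CaCO3 = 0.2974/0.4591 x 100 = 64.8%.

64.8%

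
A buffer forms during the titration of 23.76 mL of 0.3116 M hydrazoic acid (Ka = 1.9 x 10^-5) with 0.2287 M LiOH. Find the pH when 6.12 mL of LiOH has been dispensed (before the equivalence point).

Initial n(HN3) = 0.3116 x 0.02376 = 0.007404 mol.
n(LiOH) added = 0.2287 x 0.006120 = 0.001400 mol, converting that many moles of HN3 to N3-.
Remaining n(HN3) = 0.006004 mol; n(N3-) = 0.001400 mol.
By Henderson-Hasselbalch, pH = pKa + log([A^-]/[HA]) = 4.72 + log(0.001400/0.006004) = 4.72 + (-0.63) = 4.09.

4.09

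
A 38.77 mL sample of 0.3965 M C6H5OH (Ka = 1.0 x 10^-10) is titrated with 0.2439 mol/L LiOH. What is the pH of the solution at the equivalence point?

11.59

n(C6H5OH) = 0.3965 x 0.03877 = 0.01537 mol; V(LiOH) at equivalence = 0.01537/0.2439 = 0.06303 L.
At equivalence all the acid is converted to C6H5O-; total volume = 0.03877 + 0.06303 = 0.1018 L, so [C6H5O-] = 0.01537/0.1018 = 0.1510 M.
Kb = Kw/Ka = 1.0e-14 / 1.0 x 10^-10 = 0.000100.
[OH^-] = sqrt(Kb x [C6H5O-]) = sqrt(0.000100 x 0.1510) = 0.00389 M.
pOH = 2.41, so pH = 14.00 - 2.41 = 11.59.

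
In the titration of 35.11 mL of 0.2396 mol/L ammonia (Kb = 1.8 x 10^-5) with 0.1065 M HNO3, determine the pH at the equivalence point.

5.19

n(NH3) = 0.2396 x 0.03511 = 0.008412 mol; V(HNO3) at equivalence = 0.008412/0.1065 = 0.07899 L.
At equivalence the base is fully converted to NH4+; total volume = 0.1141 L, so [NH4+] = 0.008412/0.1141 = 0.07373 M.
Ka(NH4+) = Kw/Kb = 1.0e-14 / 1.8 x 10^-5 = 5.56e-10.
[H^+] = sqrt(Ka x [NH4+]) = sqrt(5.56e-10 x 0.07373) = 6.40e-6 M.
pH = -log(6.40e-6) = 5.19.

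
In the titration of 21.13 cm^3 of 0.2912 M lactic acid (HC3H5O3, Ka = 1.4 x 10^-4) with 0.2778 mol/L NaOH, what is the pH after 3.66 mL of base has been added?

3.15

Initial n(HC3H5O3) = 0.2912 x 0.02113 = 0.006153 mol.
n(NaOH) added = 0.2778 x 0.003660 = 0.001017 mol, converting that many moles of HC3H5O3 to C3H5O3-.
Remaining n(HC3H5O3) = 0.005136 mol; n(C3H5O3-) = 0.001017 mol.
By Henderson-Hasselbalch, pH = pKa + log([A^-]/[HA]) = 3.85 + log(0.001017/0.005136) = 3.85 + (-0.70) = 3.15.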